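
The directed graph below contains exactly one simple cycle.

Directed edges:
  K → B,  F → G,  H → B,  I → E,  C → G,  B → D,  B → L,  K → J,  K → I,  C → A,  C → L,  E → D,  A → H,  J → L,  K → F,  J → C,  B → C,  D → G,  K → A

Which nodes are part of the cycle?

A, B, C, H

DFS with gray/black marking from A:
A gray
  H gray
    B gray
      D gray
        G gray
        G black
      D black
      C gray
        C→G: G black — skip
        C→A: A is gray → back edge
Back edge closes the cycle A → H → B → C → A; its vertices are {A, B, C, H}.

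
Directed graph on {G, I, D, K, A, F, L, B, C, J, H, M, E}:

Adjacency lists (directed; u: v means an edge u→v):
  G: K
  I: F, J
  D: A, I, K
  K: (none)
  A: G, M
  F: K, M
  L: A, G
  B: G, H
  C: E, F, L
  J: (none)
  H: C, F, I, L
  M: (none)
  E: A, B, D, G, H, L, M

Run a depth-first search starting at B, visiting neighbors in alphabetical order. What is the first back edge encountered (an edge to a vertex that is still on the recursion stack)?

E→B

DFS from B (visiting neighbors in alphabetical order); mark gray on enter, black on exit:
B gray
  G gray
    K gray
    K black
  G black
  H gray
    C gray
      E gray
        A gray
          A→G: G black — skip
          M gray
          M black
        A black
        E→B: B is gray → back edge
First back edge: E → B.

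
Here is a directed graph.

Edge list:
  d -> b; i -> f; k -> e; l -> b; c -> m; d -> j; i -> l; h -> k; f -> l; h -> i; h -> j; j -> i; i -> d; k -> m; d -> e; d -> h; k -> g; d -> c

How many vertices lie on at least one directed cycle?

4

A vertex is on a directed cycle iff it belongs to a strongly connected component of size ≥ 2 (or has a self-loop).
The vertices on cycles are {d, h, i, j} — 4 in total.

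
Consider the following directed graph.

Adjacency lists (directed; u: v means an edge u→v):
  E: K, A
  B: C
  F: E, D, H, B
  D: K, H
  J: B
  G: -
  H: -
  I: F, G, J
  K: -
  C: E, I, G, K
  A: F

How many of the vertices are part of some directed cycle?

A vertex is on a directed cycle iff it belongs to a strongly connected component of size ≥ 2 (or has a self-loop).
The vertices on cycles are {A, B, C, E, F, I, J} — 7 in total.

7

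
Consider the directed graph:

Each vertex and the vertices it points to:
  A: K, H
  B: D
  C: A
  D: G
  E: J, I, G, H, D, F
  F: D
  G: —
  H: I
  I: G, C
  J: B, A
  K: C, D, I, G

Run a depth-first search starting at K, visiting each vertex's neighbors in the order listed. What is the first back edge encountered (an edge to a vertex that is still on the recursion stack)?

A→K

DFS from K (visiting each vertex's neighbors in the order listed); mark gray on enter, black on exit:
K gray
  C gray
    A gray
      A→K: K is gray → back edge
First back edge: A → K.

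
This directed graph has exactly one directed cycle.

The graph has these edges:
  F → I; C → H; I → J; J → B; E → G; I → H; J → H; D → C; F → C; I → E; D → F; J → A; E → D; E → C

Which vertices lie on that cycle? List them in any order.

D, E, F, I

DFS with gray/black marking from I:
I gray
  E gray
    G gray
    G black
    C gray
      H gray
      H black
    C black
    D gray
      F gray
        F→C: C black — skip
        F→I: I is gray → back edge
Back edge closes the cycle I → E → D → F → I; its vertices are {D, E, F, I}.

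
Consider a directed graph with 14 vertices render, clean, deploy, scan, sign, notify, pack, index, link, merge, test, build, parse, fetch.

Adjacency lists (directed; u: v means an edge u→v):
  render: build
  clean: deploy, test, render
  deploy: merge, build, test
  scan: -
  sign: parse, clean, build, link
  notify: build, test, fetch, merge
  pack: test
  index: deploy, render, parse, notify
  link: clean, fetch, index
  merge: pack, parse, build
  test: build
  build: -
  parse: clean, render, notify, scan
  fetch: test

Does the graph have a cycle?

DFS with white/gray/black marking, starting from build:
build gray
build black
render gray
  render→build: build black — skip
render black
clean gray
  deploy gray
    merge gray
      pack gray
        test gray
          test→build: build black — skip
        test black
      pack black
      parse gray
        parse→clean: clean is gray → back edge
Back edge found, so a cycle exists: clean → deploy → merge → parse → clean.

Yes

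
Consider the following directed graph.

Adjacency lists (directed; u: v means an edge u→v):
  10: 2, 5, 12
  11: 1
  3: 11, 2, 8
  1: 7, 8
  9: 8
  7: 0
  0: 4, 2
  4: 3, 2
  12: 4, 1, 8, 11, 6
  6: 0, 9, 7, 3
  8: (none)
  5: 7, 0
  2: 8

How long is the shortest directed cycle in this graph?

6

For each vertex v, BFS finds the shortest path from v back to v.
The shortest such closed walk is 3 → 11 → 1 → 7 → 0 → 4 → 3, length 6.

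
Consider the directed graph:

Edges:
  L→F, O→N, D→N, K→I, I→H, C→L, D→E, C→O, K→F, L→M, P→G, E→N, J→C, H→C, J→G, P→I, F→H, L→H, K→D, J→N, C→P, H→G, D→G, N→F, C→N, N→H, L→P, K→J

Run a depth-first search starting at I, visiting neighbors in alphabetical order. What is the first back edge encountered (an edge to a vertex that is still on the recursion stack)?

F→H

DFS from I (visiting neighbors in alphabetical order); mark gray on enter, black on exit:
I gray
  H gray
    C gray
      L gray
        F gray
          F→H: H is gray → back edge
First back edge: F → H.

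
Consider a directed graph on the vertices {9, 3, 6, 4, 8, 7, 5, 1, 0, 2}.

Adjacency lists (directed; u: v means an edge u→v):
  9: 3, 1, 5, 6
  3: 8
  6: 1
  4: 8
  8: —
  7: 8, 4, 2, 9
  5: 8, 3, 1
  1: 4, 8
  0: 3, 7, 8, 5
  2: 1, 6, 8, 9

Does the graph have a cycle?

DFS with white/gray/black marking, starting from 7:
7 gray
  8 gray
  8 black
  4 gray
    4→8: 8 black — skip
  4 black
  2 gray
    1 gray
      1→4: 4 black — skip
      1→8: 8 black — skip
    1 black
    6 gray
      6→1: 1 black — skip
    6 black
    2→8: 8 black — skip
    9 gray
      3 gray
        3→8: 8 black — skip
      3 black
      9→1: 1 black — skip
      5 gray
        5→8: 8 black — skip
        5→3: 3 black — skip
        5→1: 1 black — skip
      5 black
      9→6: 6 black — skip
    9 black
  2 black
  7→9: 9 black — skip
7 black
0 gray
  0→3: 3 black — skip
  0→7: 7 black — skip
  0→8: 8 black — skip
  0→5: 5 black — skip
0 black
Every edge goes to a white or black vertex — no back edge, so the graph is acyclic.

No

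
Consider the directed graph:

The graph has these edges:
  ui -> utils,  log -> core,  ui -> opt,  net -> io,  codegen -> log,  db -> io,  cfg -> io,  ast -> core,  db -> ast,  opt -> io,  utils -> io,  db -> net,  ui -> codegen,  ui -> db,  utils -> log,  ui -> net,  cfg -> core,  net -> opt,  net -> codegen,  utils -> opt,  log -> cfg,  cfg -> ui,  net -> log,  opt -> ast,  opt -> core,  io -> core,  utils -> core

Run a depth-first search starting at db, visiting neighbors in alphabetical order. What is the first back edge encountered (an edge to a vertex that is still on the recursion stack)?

ui->codegen

DFS from db (visiting neighbors in alphabetical order); mark gray on enter, black on exit:
db gray
  ast gray
    core gray
    core black
  ast black
  io gray
    io→core: core black — skip
  io black
  net gray
    codegen gray
      log gray
        cfg gray
          cfg→core: core black — skip
          cfg→io: io black — skip
          ui gray
            ui→codegen: codegen is gray → back edge
First back edge: ui → codegen.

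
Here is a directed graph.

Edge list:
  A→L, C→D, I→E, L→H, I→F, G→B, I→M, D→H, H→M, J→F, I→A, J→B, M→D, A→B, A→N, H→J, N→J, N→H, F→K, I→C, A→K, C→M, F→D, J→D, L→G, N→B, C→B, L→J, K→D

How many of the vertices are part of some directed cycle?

6

A vertex is on a directed cycle iff it belongs to a strongly connected component of size ≥ 2 (or has a self-loop).
The vertices on cycles are {D, F, H, J, K, M} — 6 in total.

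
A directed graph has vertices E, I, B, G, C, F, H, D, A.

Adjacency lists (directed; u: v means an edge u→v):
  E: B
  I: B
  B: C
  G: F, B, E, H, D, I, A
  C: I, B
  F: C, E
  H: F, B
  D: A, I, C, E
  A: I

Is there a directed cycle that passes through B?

B is on a cycle iff B can reach itself via ≥1 edge.
B → C → B — yes.

Yes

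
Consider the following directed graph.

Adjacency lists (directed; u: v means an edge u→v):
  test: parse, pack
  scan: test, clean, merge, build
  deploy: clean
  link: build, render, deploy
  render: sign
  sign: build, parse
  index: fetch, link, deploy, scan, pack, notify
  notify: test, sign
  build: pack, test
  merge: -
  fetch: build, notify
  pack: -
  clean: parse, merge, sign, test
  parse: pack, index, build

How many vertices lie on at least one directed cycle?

12

A vertex is on a directed cycle iff it belongs to a strongly connected component of size ≥ 2 (or has a self-loop).
The vertices on cycles are {link, scan, sign, test, build, clean, fetch, index, parse, deploy, notify, render} — 12 in total.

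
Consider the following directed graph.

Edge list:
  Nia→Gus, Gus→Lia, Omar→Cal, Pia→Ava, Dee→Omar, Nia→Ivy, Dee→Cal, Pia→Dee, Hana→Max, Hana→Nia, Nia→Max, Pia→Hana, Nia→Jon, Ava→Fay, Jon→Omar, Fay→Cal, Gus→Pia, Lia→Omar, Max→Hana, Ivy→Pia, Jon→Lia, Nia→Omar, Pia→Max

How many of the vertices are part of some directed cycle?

A vertex is on a directed cycle iff it belongs to a strongly connected component of size ≥ 2 (or has a self-loop).
The vertices on cycles are {Gus, Ivy, Max, Nia, Pia, Hana} — 6 in total.

6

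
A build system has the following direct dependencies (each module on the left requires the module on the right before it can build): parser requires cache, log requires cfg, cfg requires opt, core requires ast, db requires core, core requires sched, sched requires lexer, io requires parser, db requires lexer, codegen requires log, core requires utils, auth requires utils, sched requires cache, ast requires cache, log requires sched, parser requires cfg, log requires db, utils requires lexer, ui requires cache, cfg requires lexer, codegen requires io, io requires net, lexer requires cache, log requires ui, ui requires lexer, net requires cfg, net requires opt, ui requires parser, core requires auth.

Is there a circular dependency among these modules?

DFS with white/gray/black marking, starting from utils:
utils gray
  lexer gray
    cache gray
    cache black
  lexer black
utils black
ast gray
  ast→cache: cache black — skip
ast black
opt gray
opt black
sched gray
  sched→lexer: lexer black — skip
  sched→cache: cache black — skip
sched black
auth gray
  auth→utils: utils black — skip
auth black
codegen gray
  io gray
    parser gray
      parser→cache: cache black — skip
      cfg gray
        cfg→opt: opt black — skip
        cfg→lexer: lexer black — skip
      cfg black
    parser black
    net gray
      net→opt: opt black — skip
      net→cfg: cfg black — skip
    net black
  io black
  log gray
    log→cfg: cfg black — skip
    log→sched: sched black — skip
    ui gray
      ui→cache: cache black — skip
      ui→lexer: lexer black — skip
      ui→parser: parser black — skip
    ui black
    db gray
      db→lexer: lexer black — skip
      core gray
        core→sched: sched black — skip
        core→utils: utils black — skip
        core→auth: auth black — skip
        core→ast: ast black — skip
      core black
    db black
  log black
codegen black
Every edge goes to a white or black vertex — no back edge, so the graph is acyclic.

No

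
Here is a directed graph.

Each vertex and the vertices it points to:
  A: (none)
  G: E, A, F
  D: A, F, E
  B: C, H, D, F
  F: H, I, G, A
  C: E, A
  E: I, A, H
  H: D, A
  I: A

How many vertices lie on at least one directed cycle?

5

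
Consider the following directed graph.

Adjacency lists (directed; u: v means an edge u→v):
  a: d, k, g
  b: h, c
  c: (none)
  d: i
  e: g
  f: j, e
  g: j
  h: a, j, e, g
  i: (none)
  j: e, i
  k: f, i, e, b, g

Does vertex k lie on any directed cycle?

Yes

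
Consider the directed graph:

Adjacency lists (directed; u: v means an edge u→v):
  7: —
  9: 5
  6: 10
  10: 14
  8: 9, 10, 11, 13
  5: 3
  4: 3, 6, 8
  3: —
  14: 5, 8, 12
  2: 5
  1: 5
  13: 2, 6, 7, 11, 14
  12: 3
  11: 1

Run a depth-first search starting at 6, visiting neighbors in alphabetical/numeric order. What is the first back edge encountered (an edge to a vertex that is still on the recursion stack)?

8->10

DFS from 6 (visiting neighbors in alphabetical/numeric order); mark gray on enter, black on exit:
6 gray
  10 gray
    14 gray
      5 gray
        3 gray
        3 black
      5 black
      8 gray
        9 gray
          9→5: 5 black — skip
        9 black
        8→10: 10 is gray → back edge
First back edge: 8 → 10.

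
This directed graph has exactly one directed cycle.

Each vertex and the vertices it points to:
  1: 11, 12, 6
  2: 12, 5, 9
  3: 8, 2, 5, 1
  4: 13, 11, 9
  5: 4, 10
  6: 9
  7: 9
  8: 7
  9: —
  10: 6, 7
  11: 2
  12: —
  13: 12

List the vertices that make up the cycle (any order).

2, 4, 5, 11

DFS with gray/black marking from 5:
5 gray
  4 gray
    13 gray
      12 gray
      12 black
    13 black
    11 gray
      2 gray
        2→12: 12 black — skip
        2→5: 5 is gray → back edge
Back edge closes the cycle 5 → 4 → 11 → 2 → 5; its vertices are {2, 4, 5, 11}.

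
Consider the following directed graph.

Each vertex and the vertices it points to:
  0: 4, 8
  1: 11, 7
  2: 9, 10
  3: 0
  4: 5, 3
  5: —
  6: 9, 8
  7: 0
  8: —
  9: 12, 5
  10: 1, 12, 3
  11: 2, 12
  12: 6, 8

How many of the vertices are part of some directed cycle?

10

A vertex is on a directed cycle iff it belongs to a strongly connected component of size ≥ 2 (or has a self-loop).
The vertices on cycles are {0, 1, 2, 3, 4, 6, 9, 10, 11, 12} — 10 in total.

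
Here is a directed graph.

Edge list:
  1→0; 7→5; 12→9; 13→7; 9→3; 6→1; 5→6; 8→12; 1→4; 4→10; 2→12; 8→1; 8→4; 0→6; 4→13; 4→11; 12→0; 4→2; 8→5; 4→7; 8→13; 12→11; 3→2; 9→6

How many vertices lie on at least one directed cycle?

11

A vertex is on a directed cycle iff it belongs to a strongly connected component of size ≥ 2 (or has a self-loop).
The vertices on cycles are {0, 1, 2, 3, 4, 5, 6, 7, 9, 12, 13} — 11 in total.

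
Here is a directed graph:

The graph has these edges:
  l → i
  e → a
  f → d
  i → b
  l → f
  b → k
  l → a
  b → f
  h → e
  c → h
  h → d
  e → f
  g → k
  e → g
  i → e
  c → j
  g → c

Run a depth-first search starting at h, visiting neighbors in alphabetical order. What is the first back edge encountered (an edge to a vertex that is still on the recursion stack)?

c→h

DFS from h (visiting neighbors in alphabetical order); mark gray on enter, black on exit:
h gray
  d gray
  d black
  e gray
    a gray
    a black
    f gray
      f→d: d black — skip
    f black
    g gray
      c gray
        c→h: h is gray → back edge
First back edge: c → h.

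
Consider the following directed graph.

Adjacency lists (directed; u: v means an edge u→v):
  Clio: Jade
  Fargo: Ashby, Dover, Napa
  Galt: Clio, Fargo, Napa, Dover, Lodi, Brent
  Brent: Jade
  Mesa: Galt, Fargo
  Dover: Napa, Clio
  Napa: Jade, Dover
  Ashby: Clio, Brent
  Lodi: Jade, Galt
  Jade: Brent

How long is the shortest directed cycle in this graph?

2

For each vertex v, BFS finds the shortest path from v back to v.
The shortest such closed walk is Galt → Lodi → Galt, length 2.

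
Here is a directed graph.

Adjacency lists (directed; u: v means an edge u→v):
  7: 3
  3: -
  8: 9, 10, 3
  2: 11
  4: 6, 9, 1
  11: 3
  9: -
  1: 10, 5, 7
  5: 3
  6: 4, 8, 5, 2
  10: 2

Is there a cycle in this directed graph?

DFS with white/gray/black marking, starting from 1:
1 gray
  10 gray
    2 gray
      11 gray
        3 gray
        3 black
      11 black
    2 black
  10 black
  5 gray
    5→3: 3 black — skip
  5 black
  7 gray
    7→3: 3 black — skip
  7 black
1 black
8 gray
  9 gray
  9 black
  8→10: 10 black — skip
  8→3: 3 black — skip
8 black
4 gray
  6 gray
    6→4: 4 is gray → back edge
Back edge found, so a cycle exists: 4 → 6 → 4.

Yes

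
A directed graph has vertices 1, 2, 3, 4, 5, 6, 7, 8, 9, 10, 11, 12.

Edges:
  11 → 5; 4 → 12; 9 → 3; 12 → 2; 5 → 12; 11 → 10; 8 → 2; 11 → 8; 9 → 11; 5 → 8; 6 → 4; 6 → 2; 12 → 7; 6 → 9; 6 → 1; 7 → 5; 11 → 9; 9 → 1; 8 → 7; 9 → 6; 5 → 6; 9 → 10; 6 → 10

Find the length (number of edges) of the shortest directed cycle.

For each vertex v, BFS finds the shortest path from v back to v.
The shortest such closed walk is 11 → 9 → 11, length 2.

2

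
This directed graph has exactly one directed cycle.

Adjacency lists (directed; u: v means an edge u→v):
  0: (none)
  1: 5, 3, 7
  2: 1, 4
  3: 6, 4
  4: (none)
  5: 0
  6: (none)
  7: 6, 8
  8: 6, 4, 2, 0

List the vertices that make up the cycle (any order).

1, 2, 7, 8

DFS with gray/black marking from 1:
1 gray
  5 gray
    0 gray
    0 black
  5 black
  3 gray
    6 gray
    6 black
    4 gray
    4 black
  3 black
  7 gray
    7→6: 6 black — skip
    8 gray
      8→6: 6 black — skip
      8→4: 4 black — skip
      2 gray
        2→1: 1 is gray → back edge
Back edge closes the cycle 1 → 7 → 8 → 2 → 1; its vertices are {1, 2, 7, 8}.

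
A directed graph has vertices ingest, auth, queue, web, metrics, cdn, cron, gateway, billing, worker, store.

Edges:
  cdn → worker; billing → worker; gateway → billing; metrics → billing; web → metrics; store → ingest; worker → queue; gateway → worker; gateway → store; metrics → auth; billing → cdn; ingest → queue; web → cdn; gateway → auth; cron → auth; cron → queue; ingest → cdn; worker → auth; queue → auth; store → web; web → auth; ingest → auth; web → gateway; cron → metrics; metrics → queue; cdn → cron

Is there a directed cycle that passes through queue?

queue lies on a cycle iff there is a path from queue back to itself.
Exploring from queue, it never reaches itself; equivalently, its strongly connected component is a singleton.

No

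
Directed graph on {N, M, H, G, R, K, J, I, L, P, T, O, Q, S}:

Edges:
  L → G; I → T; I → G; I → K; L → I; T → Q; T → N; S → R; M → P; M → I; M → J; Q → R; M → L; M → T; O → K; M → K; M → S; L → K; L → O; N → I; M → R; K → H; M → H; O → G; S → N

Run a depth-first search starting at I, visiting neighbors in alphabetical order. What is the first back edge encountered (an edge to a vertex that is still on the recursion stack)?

N->I

DFS from I (visiting neighbors in alphabetical order); mark gray on enter, black on exit:
I gray
  G gray
  G black
  K gray
    H gray
    H black
  K black
  T gray
    N gray
      N→I: I is gray → back edge
First back edge: N → I.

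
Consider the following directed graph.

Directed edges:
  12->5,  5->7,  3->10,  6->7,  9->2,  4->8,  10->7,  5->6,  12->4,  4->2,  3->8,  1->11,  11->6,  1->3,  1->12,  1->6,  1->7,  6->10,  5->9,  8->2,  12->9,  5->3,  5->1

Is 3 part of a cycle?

3 lies on a cycle iff there is a path from 3 back to itself.
Exploring from 3, it never reaches itself; equivalently, its strongly connected component is a singleton.

No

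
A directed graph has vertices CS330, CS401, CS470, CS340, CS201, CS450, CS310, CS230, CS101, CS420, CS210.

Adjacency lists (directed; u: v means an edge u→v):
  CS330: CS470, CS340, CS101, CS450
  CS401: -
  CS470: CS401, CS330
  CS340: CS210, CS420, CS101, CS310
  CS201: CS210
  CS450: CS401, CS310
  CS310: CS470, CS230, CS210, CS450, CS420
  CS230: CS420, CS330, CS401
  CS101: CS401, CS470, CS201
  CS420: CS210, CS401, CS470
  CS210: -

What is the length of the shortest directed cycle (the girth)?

2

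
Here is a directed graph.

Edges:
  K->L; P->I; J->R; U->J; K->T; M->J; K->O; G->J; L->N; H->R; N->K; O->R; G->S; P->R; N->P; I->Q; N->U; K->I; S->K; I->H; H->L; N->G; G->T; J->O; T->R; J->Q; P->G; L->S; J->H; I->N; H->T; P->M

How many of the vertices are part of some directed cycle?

11

A vertex is on a directed cycle iff it belongs to a strongly connected component of size ≥ 2 (or has a self-loop).
The vertices on cycles are {G, H, I, J, K, L, M, N, P, S, U} — 11 in total.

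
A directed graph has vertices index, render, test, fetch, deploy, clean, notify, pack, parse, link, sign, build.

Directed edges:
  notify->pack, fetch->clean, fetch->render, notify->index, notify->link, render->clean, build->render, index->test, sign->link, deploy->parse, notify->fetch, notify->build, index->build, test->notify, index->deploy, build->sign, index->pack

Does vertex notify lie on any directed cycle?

Yes

notify is on a cycle iff notify can reach itself via ≥1 edge.
notify → index → test → notify — yes.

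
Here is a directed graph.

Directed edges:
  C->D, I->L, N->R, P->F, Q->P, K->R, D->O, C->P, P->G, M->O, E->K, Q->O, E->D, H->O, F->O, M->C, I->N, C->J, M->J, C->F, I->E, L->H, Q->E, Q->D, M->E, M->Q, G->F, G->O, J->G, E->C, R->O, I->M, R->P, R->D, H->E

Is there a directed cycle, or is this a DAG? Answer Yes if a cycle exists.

No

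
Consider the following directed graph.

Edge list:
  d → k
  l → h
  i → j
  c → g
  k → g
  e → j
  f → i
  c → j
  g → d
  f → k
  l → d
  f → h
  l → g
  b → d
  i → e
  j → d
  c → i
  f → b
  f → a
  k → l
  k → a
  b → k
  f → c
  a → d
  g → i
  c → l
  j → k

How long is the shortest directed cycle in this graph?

For each vertex v, BFS finds the shortest path from v back to v.
The shortest such closed walk is g → d → k → g, length 3.

3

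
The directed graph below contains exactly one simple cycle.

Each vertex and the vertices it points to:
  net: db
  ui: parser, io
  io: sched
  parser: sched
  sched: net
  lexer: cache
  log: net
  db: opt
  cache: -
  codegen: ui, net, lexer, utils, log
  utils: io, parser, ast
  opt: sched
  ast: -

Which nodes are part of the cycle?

DFS with gray/black marking from net:
net gray
  db gray
    opt gray
      sched gray
        sched→net: net is gray → back edge
Back edge closes the cycle net → db → opt → sched → net; its vertices are {db, net, opt, sched}.

db, net, opt, sched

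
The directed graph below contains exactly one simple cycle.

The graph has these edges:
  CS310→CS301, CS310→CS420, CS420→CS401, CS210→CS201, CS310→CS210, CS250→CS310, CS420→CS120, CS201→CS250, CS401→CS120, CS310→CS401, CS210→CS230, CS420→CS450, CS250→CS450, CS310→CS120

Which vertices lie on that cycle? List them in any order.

CS201, CS210, CS250, CS310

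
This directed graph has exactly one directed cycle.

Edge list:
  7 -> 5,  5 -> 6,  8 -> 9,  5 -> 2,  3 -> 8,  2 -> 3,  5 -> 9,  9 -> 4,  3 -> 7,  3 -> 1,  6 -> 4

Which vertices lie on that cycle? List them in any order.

DFS with gray/black marking from 3:
3 gray
  1 gray
  1 black
  7 gray
    5 gray
      2 gray
        2→3: 3 is gray → back edge
Back edge closes the cycle 3 → 7 → 5 → 2 → 3; its vertices are {2, 3, 5, 7}.

2, 3, 5, 7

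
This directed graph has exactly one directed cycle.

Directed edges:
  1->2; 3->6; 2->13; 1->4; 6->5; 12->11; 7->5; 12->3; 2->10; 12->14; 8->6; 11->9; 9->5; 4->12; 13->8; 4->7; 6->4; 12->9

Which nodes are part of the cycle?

DFS with gray/black marking from 4:
4 gray
  7 gray
    5 gray
    5 black
  7 black
  12 gray
    9 gray
      9→5: 5 black — skip
    9 black
    3 gray
      6 gray
        6→5: 5 black — skip
        6→4: 4 is gray → back edge
Back edge closes the cycle 4 → 12 → 3 → 6 → 4; its vertices are {3, 4, 6, 12}.

3, 4, 6, 12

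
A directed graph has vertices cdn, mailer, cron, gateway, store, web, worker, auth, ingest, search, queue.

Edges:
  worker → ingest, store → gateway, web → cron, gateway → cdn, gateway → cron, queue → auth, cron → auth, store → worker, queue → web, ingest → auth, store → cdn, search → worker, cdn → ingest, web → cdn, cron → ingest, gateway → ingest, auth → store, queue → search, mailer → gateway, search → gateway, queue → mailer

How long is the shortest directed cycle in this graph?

4

For each vertex v, BFS finds the shortest path from v back to v.
The shortest such closed walk is auth → store → cdn → ingest → auth, length 4.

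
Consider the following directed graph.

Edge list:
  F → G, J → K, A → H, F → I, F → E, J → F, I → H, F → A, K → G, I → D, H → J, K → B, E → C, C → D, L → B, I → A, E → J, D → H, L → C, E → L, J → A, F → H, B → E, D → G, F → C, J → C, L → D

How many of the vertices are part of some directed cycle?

11

A vertex is on a directed cycle iff it belongs to a strongly connected component of size ≥ 2 (or has a self-loop).
The vertices on cycles are {A, B, C, D, E, F, H, I, J, K, L} — 11 in total.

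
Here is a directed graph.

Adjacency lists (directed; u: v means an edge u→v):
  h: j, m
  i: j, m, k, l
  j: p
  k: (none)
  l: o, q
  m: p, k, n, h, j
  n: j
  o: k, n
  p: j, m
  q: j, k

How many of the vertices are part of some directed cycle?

5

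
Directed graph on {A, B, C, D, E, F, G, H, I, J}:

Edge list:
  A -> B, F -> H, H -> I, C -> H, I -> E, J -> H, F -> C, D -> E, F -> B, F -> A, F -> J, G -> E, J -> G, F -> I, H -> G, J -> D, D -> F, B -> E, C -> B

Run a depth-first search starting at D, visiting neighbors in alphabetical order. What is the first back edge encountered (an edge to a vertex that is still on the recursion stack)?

DFS from D (visiting neighbors in alphabetical order); mark gray on enter, black on exit:
D gray
  E gray
  E black
  F gray
    A gray
      B gray
        B→E: E black — skip
      B black
    A black
    F→B: B black — skip
    C gray
      C→B: B black — skip
      H gray
        G gray
          G→E: E black — skip
        G black
        I gray
          I→E: E black — skip
        I black
      H black
    C black
    F→H: H black — skip
    F→I: I black — skip
    J gray
      J→D: D is gray → back edge
First back edge: J → D.

J->D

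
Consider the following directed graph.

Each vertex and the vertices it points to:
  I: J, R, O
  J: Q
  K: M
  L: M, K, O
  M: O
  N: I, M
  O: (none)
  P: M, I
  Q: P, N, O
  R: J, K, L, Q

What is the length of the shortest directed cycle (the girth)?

For each vertex v, BFS finds the shortest path from v back to v.
The shortest such closed walk is R → Q → N → I → R, length 4.

4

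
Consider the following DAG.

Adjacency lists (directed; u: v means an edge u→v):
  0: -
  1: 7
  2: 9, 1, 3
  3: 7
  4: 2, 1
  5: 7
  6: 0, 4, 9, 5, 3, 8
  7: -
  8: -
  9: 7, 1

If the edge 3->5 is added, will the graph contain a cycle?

No

Adding 3→5 creates a cycle iff 5 can already reach 3.
Explore from 5: no path reaches 3. The graph stays acyclic.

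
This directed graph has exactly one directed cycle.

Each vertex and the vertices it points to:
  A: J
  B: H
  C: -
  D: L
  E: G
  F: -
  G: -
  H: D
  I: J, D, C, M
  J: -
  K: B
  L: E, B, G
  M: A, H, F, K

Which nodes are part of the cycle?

B, D, H, L

DFS with gray/black marking from D:
D gray
  L gray
    E gray
      G gray
      G black
    E black
    B gray
      H gray
        H→D: D is gray → back edge
Back edge closes the cycle D → L → B → H → D; its vertices are {B, D, H, L}.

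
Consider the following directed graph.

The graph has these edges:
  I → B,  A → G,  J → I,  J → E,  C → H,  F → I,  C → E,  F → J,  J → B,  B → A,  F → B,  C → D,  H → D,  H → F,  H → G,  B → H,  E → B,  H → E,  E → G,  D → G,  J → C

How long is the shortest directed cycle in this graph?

3

For each vertex v, BFS finds the shortest path from v back to v.
The shortest such closed walk is F → B → H → F, length 3.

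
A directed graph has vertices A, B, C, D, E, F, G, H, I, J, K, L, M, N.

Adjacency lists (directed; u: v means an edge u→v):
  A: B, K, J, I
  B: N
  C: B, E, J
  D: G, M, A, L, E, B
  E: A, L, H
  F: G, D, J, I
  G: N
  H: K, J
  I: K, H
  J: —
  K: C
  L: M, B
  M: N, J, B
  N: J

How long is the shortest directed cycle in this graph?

4

For each vertex v, BFS finds the shortest path from v back to v.
The shortest such closed walk is E → A → K → C → E, length 4.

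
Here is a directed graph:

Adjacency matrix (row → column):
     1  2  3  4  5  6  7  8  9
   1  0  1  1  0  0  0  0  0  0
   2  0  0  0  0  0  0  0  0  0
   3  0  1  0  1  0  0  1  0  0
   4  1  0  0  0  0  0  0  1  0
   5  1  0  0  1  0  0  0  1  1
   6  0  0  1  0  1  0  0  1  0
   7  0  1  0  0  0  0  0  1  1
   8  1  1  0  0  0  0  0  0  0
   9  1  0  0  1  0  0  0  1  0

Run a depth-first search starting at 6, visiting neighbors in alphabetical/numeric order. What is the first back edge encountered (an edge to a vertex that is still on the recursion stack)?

DFS from 6 (visiting neighbors in alphabetical/numeric order); mark gray on enter, black on exit:
6 gray
  3 gray
    2 gray
    2 black
    4 gray
      1 gray
        1→2: 2 black — skip
        1→3: 3 is gray → back edge
First back edge: 1 → 3.

1→3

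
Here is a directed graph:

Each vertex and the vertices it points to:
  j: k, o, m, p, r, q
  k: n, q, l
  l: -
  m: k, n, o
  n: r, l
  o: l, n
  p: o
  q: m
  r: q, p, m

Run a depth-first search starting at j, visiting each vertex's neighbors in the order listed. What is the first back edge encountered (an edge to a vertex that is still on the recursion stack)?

DFS from j (visiting each vertex's neighbors in the order listed); mark gray on enter, black on exit:
j gray
  k gray
    n gray
      r gray
        q gray
          m gray
            m→k: k is gray → back edge
First back edge: m → k.

m→k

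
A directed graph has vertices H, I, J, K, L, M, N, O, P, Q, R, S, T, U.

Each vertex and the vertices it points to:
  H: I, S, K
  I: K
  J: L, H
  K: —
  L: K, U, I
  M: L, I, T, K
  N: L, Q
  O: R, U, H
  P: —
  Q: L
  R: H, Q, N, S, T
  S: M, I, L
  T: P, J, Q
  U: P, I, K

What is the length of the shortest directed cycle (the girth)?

For each vertex v, BFS finds the shortest path from v back to v.
The shortest such closed walk is S → M → T → J → H → S, length 5.

5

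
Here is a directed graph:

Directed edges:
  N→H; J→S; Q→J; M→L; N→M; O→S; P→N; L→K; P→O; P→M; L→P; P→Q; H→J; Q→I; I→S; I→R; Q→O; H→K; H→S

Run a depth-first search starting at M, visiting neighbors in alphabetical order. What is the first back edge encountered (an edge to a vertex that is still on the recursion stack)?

DFS from M (visiting neighbors in alphabetical order); mark gray on enter, black on exit:
M gray
  L gray
    K gray
    K black
    P gray
      P→M: M is gray → back edge
First back edge: P → M.

P->M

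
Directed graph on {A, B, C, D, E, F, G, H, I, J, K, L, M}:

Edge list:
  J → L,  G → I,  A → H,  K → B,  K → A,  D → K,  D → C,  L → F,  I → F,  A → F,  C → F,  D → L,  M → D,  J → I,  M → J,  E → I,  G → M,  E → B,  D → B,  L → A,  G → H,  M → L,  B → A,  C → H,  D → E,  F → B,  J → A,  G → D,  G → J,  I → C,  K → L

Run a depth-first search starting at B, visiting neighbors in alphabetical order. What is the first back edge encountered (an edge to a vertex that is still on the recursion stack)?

DFS from B (visiting neighbors in alphabetical order); mark gray on enter, black on exit:
B gray
  A gray
    F gray
      F→B: B is gray → back edge
First back edge: F → B.

F→B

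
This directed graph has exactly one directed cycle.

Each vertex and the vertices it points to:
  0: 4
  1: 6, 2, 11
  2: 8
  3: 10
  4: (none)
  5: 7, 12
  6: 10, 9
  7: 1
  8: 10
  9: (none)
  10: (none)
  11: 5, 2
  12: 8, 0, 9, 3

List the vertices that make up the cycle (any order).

1, 5, 7, 11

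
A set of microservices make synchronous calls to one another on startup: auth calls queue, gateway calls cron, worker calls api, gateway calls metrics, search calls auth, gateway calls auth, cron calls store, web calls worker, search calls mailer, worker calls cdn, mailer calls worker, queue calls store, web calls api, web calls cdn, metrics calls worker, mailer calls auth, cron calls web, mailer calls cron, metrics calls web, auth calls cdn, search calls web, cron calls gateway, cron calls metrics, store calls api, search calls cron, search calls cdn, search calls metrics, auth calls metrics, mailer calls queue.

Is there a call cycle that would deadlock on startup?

DFS with white/gray/black marking, starting from store:
store gray
  api gray
  api black
store black
cron gray
  web gray
    worker gray
      cdn gray
      cdn black
      worker→api: api black — skip
    worker black
    web→cdn: cdn black — skip
    web→api: api black — skip
  web black
  cron→store: store black — skip
  metrics gray
    metrics→worker: worker black — skip
    metrics→web: web black — skip
  metrics black
  gateway gray
    gateway→cron: cron is gray → back edge
Back edge found, so a cycle exists: cron → gateway → cron.

Yes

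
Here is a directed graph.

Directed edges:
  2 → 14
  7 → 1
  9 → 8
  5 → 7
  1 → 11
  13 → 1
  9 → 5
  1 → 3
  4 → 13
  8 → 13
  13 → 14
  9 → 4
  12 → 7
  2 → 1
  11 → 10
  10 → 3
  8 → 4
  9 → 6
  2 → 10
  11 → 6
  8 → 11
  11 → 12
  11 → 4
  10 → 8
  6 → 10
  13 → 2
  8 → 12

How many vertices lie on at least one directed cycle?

A vertex is on a directed cycle iff it belongs to a strongly connected component of size ≥ 2 (or has a self-loop).
The vertices on cycles are {1, 2, 4, 6, 7, 8, 10, 11, 12, 13} — 10 in total.

10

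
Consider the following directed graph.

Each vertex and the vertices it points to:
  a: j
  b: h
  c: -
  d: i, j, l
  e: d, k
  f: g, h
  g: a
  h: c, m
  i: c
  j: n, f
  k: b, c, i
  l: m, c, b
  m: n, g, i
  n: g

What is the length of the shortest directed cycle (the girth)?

4

For each vertex v, BFS finds the shortest path from v back to v.
The shortest such closed walk is j → f → g → a → j, length 4.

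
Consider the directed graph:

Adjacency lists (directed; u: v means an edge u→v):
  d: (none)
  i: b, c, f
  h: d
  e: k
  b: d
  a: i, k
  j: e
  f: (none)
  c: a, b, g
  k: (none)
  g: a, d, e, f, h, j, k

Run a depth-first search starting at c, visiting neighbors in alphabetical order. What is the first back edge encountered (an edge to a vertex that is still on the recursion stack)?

i->c

DFS from c (visiting neighbors in alphabetical order); mark gray on enter, black on exit:
c gray
  a gray
    i gray
      b gray
        d gray
        d black
      b black
      i→c: c is gray → back edge
First back edge: i → c.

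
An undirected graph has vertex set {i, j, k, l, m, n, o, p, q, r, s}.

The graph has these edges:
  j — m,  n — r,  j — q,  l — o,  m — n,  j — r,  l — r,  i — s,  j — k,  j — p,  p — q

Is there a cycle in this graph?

Yes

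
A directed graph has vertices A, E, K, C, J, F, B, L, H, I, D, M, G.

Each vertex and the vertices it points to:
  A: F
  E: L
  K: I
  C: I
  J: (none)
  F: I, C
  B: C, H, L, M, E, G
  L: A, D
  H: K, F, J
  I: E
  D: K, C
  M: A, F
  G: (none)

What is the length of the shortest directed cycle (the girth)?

For each vertex v, BFS finds the shortest path from v back to v.
The shortest such closed walk is E → L → D → K → I → E, length 5.

5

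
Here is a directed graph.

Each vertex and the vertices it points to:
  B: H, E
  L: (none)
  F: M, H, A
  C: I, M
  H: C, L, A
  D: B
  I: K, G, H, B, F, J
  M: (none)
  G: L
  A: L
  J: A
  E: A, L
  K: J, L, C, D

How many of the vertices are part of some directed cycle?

7

A vertex is on a directed cycle iff it belongs to a strongly connected component of size ≥ 2 (or has a self-loop).
The vertices on cycles are {B, C, D, F, H, I, K} — 7 in total.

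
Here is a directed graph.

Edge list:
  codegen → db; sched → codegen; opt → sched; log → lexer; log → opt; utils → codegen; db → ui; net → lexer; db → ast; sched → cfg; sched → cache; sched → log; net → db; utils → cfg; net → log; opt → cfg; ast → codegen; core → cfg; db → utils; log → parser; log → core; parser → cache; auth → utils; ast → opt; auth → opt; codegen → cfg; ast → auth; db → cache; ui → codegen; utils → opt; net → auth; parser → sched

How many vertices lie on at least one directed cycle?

10

A vertex is on a directed cycle iff it belongs to a strongly connected component of size ≥ 2 (or has a self-loop).
The vertices on cycles are {db, ui, ast, log, opt, auth, sched, utils, parser, codegen} — 10 in total.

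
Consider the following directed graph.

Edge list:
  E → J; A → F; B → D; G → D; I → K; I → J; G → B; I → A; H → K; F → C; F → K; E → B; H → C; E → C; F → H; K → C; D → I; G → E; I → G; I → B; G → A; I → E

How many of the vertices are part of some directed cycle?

A vertex is on a directed cycle iff it belongs to a strongly connected component of size ≥ 2 (or has a self-loop).
The vertices on cycles are {B, D, E, G, I} — 5 in total.

5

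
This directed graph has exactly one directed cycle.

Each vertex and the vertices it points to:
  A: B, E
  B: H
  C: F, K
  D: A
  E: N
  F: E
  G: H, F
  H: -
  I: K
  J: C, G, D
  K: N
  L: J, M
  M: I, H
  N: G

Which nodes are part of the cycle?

E, F, G, N

DFS with gray/black marking from G:
G gray
  H gray
  H black
  F gray
    E gray
      N gray
        N→G: G is gray → back edge
Back edge closes the cycle G → F → E → N → G; its vertices are {E, F, G, N}.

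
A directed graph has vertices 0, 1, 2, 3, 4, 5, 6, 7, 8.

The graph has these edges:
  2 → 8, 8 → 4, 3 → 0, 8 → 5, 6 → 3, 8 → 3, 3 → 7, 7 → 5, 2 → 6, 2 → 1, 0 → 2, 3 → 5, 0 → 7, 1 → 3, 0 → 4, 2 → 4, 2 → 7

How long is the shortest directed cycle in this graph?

For each vertex v, BFS finds the shortest path from v back to v.
The shortest such closed walk is 3 → 0 → 2 → 8 → 3, length 4.

4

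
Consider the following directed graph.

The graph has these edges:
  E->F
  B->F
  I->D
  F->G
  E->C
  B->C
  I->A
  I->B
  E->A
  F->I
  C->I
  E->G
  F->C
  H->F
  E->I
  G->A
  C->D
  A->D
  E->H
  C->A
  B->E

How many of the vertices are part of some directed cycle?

6

A vertex is on a directed cycle iff it belongs to a strongly connected component of size ≥ 2 (or has a self-loop).
The vertices on cycles are {B, C, E, F, H, I} — 6 in total.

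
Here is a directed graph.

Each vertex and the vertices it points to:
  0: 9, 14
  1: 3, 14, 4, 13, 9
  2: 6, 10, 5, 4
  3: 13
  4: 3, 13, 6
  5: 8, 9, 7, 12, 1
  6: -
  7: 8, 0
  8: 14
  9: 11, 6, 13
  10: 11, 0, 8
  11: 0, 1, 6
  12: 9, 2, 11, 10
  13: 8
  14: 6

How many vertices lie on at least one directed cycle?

7

A vertex is on a directed cycle iff it belongs to a strongly connected component of size ≥ 2 (or has a self-loop).
The vertices on cycles are {0, 1, 2, 5, 9, 11, 12} — 7 in total.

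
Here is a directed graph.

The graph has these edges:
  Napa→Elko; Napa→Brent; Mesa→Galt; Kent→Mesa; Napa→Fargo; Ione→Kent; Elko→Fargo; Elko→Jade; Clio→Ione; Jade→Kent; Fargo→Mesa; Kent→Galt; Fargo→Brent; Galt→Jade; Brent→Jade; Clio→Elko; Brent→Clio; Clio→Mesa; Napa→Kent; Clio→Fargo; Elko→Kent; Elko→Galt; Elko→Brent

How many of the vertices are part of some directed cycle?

A vertex is on a directed cycle iff it belongs to a strongly connected component of size ≥ 2 (or has a self-loop).
The vertices on cycles are {Clio, Elko, Galt, Jade, Kent, Mesa, Brent, Fargo} — 8 in total.

8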